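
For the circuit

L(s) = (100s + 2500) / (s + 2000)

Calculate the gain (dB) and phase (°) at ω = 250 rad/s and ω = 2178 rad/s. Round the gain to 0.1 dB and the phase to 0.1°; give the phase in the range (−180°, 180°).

Substitute s = j250:
Numerator: 100(j250) + 2500 = 2500 + j25000
Denominator: (j250) + 2000 = 2000 + j250
|N| = √(2500² + 25000²) ≈ 25125, ∠N ≈ 84.29°
|D| = √(2000² + 250²) ≈ 2015.6, ∠D ≈ 7.13°
|L| = 25125 / 2015.6 ≈ 12.465
Gain = 20 log₁₀(12.465) ≈ 21.91 dB
∠L = 84.29° − 7.13° = 77.16°

Substitute s = j2178:
Numerator: 100(j2178) + 2500 = 2500 + j217800
Denominator: (j2178) + 2000 = 2000 + j2178
|N| = √(2500² + 217800²) ≈ 2.1781e+05, ∠N ≈ 89.34°
|D| = √(2000² + 2178²) ≈ 2957, ∠D ≈ 47.44°
|L| = 2.1781e+05 / 2957 ≈ 73.659
Gain = 20 log₁₀(73.659) ≈ 37.34 dB
∠L = 89.34° − 47.44° = 41.90°

ω = 250: 21.9 dB, 77.2°; ω = 2178: 37.3 dB, 41.9°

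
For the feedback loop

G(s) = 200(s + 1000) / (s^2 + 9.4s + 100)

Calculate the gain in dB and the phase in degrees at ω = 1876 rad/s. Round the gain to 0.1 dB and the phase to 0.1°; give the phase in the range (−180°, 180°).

At s = jω = j1876:
zero (s+1000): 1000 + j1876 → |·| = √(1000²+1876²) = √4519376 ≈ 2125.9, ∠ = arctan(1876/1000) ≈ 61.94°
quadratic: (j1876)² + 9.4·j1876 + 100 = -3519276 + j17634.4 → |·| ≈ 3.5193e+06, ∠ ≈ 179.71°
|G| = 200 · 2125.9 / 3.5193e+06 ≈ 0.12081
Gain = 20 log₁₀(0.12081) ≈ -18.36 dB
∠G = 61.94° − 179.71° = -117.77°

-18.4 dB, -117.8°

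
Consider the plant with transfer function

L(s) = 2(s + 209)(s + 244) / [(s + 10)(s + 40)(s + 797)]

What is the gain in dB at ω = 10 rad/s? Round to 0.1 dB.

-13.2 dB

At s = jω = j10:
zero (s+209): 209 + j10 → |·| = √(209²+10²) = √43781 ≈ 209.24, ∠ = arctan(10/209) ≈ 2.74°
zero (s+244): 244 + j10 → |·| = √(244²+10²) = √59636 ≈ 244.2, ∠ = arctan(10/244) ≈ 2.35°
pole (s+10): 10 + j10 → |·| = √(10²+10²) = √200 ≈ 14.142, ∠ = arctan(10/10) ≈ 45.00°
pole (s+40): 40 + j10 → |·| = √(40²+10²) = √1700 ≈ 41.231, ∠ = arctan(10/40) ≈ 14.04°
pole (s+797): 797 + j10 → |·| = √(797²+10²) = √635309 ≈ 797.06, ∠ = arctan(10/797) ≈ 0.72°
|L| = 2 · 51096 / 4.6476e+05 ≈ 0.21988
Gain = 20 log₁₀(0.21988) ≈ -13.16 dB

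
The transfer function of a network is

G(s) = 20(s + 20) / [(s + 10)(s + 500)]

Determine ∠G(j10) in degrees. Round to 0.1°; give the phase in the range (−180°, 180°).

-19.6°

At s = jω = j10:
zero (s+20): 20 + j10 → |·| = √(20²+10²) = √500 ≈ 22.361, ∠ = arctan(10/20) ≈ 26.57°
pole (s+10): 10 + j10 → |·| = √(10²+10²) = √200 ≈ 14.142, ∠ = arctan(10/10) ≈ 45.00°
pole (s+500): 500 + j10 → |·| = √(500²+10²) = √250100 ≈ 500.1, ∠ = arctan(10/500) ≈ 1.15°
∠G = 26.57° − 46.15° = -19.58°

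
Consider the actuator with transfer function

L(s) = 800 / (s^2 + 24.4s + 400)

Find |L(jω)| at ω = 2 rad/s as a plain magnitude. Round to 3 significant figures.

At s = jω = j2:
quadratic: (j2)² + 24.4·j2 + 400 = 396 + j48.8 → |·| ≈ 399, ∠ ≈ 7.03°
|L| = 800 / 399 ≈ 2.005

2.01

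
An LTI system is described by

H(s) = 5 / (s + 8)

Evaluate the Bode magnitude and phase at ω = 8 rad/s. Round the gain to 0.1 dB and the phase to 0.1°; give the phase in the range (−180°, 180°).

-7.1 dB, -45.0°

Substitute s = j8:
Numerator: 5 = 5 + j0
Denominator: (j8) + 8 = 8 + j8
|N| = √(5² + 0²) ≈ 5, ∠N ≈ 0.00°
|D| = √(8² + 8²) ≈ 11.314, ∠D ≈ 45.00°
|H| = 5 / 11.314 ≈ 0.44193
Gain = 20 log₁₀(0.44193) ≈ -7.09 dB
∠H = 0.00° − 45.00° = -45.00°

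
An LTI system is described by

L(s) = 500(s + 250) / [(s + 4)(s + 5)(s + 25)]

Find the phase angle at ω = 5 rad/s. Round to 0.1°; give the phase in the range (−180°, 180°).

-106.5°

At s = jω = j5:
zero (s+250): 250 + j5 → |·| = √(250²+5²) = √62525 ≈ 250.05, ∠ = arctan(5/250) ≈ 1.15°
pole (s+4): 4 + j5 → |·| = √(4²+5²) = √41 ≈ 6.4031, ∠ = arctan(5/4) ≈ 51.34°
pole (s+5): 5 + j5 → |·| = √(5²+5²) = √50 ≈ 7.0711, ∠ = arctan(5/5) ≈ 45.00°
pole (s+25): 25 + j5 → |·| = √(25²+5²) = √650 ≈ 25.495, ∠ = arctan(5/25) ≈ 11.31°
∠L = 1.15° − 107.65° = -106.50°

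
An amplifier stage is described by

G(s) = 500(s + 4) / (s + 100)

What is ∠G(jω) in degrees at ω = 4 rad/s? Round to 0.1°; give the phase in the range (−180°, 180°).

42.7°

At s = jω = j4:
zero (s+4): 4 + j4 → |·| = √(4²+4²) = √32 ≈ 5.6569, ∠ = arctan(4/4) ≈ 45.00°
pole (s+100): 100 + j4 → |·| = √(100²+4²) = √10016 ≈ 100.08, ∠ = arctan(4/100) ≈ 2.29°
∠G = 45.00° − 2.29° = 42.71°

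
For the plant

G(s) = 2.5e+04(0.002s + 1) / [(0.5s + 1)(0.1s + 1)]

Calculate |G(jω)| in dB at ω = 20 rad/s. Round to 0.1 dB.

60.9 dB

At ω = 20 rad/s:
zero (1 + j20·0.002) = 1 + j0.04 → |·| ≈ 1.0008, ∠ ≈ 2.29°
pole (1 + j20·0.5) = 1 + j10 → |·| ≈ 10.05, ∠ ≈ 84.29°
pole (1 + j20·0.1) = 1 + j2 → |·| ≈ 2.2361, ∠ ≈ 63.43°
|G| = 2.5e+04 · 1.0008 / (10.05 · 2.2361) ≈ 1113.3
Gain = 20 log₁₀(1113.3) ≈ 60.93 dB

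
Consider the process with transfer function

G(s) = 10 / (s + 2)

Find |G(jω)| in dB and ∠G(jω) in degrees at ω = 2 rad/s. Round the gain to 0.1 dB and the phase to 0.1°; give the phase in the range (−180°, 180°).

Substitute s = j2:
Numerator: 10 = 10 + j0
Denominator: (j2) + 2 = 2 + j2
|N| = √(10² + 0²) ≈ 10, ∠N ≈ 0.00°
|D| = √(2² + 2²) ≈ 2.8284, ∠D ≈ 45.00°
|G| = 10 / 2.8284 ≈ 3.5356
Gain = 20 log₁₀(3.5356) ≈ 10.97 dB
∠G = 0.00° − 45.00° = -45.00°

11.0 dB, -45.0°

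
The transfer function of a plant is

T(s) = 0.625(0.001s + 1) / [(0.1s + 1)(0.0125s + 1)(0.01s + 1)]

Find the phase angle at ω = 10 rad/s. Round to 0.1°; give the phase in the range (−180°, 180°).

At ω = 10 rad/s:
zero (1 + j10·0.001) = 1 + j0.01 → |·| ≈ 1, ∠ ≈ 0.57°
pole (1 + j10·0.1) = 1 + j1 → |·| ≈ 1.4142, ∠ ≈ 45.00°
pole (1 + j10·0.0125) = 1 + j0.125 → |·| ≈ 1.0078, ∠ ≈ 7.13°
pole (1 + j10·0.01) = 1 + j0.1 → |·| ≈ 1.005, ∠ ≈ 5.71°
∠T = (0.57°) − (45.00° + 7.13° + 5.71°) = -57.27°

-57.3°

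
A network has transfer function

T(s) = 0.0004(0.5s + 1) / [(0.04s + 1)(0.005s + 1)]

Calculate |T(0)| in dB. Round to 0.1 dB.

T(0) = 0.0004 · 1 / 1 = 0.0004
20 log₁₀(0.0004) ≈ -67.96 dB

-68.0 dB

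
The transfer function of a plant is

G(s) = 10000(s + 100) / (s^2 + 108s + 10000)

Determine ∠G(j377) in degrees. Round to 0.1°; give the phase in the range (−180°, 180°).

At s = jω = j377:
zero (s+100): 100 + j377 → |·| = √(100²+377²) = √152129 ≈ 390.04, ∠ = arctan(377/100) ≈ 75.14°
quadratic: (j377)² + 108·j377 + 10000 = -132129 + j40716 → |·| ≈ 1.3826e+05, ∠ ≈ 162.87°
∠G = 75.14° − 162.87° = -87.73°

-87.7°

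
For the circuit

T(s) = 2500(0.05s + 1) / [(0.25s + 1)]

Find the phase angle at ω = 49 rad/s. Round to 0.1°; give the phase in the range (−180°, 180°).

At ω = 49 rad/s:
zero (1 + j49·0.05) = 1 + j2.45 → |·| ≈ 2.6462, ∠ ≈ 67.80°
pole (1 + j49·0.25) = 1 + j12.25 → |·| ≈ 12.291, ∠ ≈ 85.33°
∠T = (67.80°) − (85.33°) = -17.53°

-17.5°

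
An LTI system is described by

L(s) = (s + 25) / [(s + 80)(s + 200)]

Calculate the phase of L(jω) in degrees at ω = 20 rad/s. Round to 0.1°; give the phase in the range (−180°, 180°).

At s = jω = j20:
zero (s+25): 25 + j20 → |·| = √(25²+20²) = √1025 ≈ 32.016, ∠ = arctan(20/25) ≈ 38.66°
pole (s+80): 80 + j20 → |·| = √(80²+20²) = √6800 ≈ 82.462, ∠ = arctan(20/80) ≈ 14.04°
pole (s+200): 200 + j20 → |·| = √(200²+20²) = √40400 ≈ 201, ∠ = arctan(20/200) ≈ 5.71°
∠L = 38.66° − 19.75° = 18.91°

18.9°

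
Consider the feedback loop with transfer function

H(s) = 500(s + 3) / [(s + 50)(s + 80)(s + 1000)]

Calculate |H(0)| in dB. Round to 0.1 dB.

H(0) = 500·3 / (50·80·1000) = 0.000375
20 log₁₀(0.000375) ≈ -68.52 dB

-68.5 dB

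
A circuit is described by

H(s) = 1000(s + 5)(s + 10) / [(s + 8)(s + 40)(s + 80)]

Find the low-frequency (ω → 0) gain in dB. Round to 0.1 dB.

H(0) = 1000·5·10 / (8·40·80) ≈ 1.9531
20 log₁₀(1.9531) ≈ 5.81 dB

5.8 dB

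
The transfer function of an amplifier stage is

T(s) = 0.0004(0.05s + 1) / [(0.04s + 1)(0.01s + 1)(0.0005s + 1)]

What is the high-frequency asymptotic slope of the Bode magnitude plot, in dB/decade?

-40 dB/decade

Each pole contributes −20 dB/decade at high frequency; each zero contributes +20 dB/decade.
Net: 1 zero(s) − 3 pole(s) → -40 dB/decade.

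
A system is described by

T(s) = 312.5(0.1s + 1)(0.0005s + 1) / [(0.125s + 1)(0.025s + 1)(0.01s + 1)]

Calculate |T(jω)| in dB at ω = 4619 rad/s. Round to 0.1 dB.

-18.6 dB

At ω = 4619 rad/s:
zero (1 + j4619·0.1) = 1 + j461.9 → |·| ≈ 461.9, ∠ ≈ 89.88°
zero (1 + j4619·0.0005) = 1 + j2.3095 → |·| ≈ 2.5167, ∠ ≈ 66.59°
pole (1 + j4619·0.125) = 1 + j577.375 → |·| ≈ 577.38, ∠ ≈ 89.90°
pole (1 + j4619·0.025) = 1 + j115.475 → |·| ≈ 115.48, ∠ ≈ 89.50°
pole (1 + j4619·0.01) = 1 + j46.19 → |·| ≈ 46.201, ∠ ≈ 88.76°
|T| = 312.5 · 461.9 · 2.5167 / (577.38 · 115.48 · 46.201) ≈ 0.11793
Gain = 20 log₁₀(0.11793) ≈ -18.57 dB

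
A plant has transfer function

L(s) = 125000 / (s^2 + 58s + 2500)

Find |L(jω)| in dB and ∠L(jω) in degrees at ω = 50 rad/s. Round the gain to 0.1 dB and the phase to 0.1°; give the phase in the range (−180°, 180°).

At s = jω = j50:
quadratic: (j50)² + 58·j50 + 2500 = 0 + j2900 → |·| ≈ 2900, ∠ ≈ 90.00°
|L| = 125000 / 2900 ≈ 43.103
Gain = 20 log₁₀(43.103) ≈ 32.69 dB
∠L = 0.00° − 90.00° = -90.00°

32.7 dB, -90.0°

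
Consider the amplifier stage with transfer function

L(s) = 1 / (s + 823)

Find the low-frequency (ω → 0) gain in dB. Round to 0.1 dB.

L(0) = 1 / 823 ≈ 0.0012151
20 log₁₀(0.0012151) ≈ -58.31 dB

-58.3 dB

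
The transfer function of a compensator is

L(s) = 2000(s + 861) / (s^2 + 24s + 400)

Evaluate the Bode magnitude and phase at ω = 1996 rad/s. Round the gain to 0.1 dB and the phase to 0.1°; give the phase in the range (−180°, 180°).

At s = jω = j1996:
zero (s+861): 861 + j1996 → |·| = √(861²+1996²) = √4725337 ≈ 2173.8, ∠ = arctan(1996/861) ≈ 66.67°
quadratic: (j1996)² + 24·j1996 + 400 = -3983616 + j47904 → |·| ≈ 3.9839e+06, ∠ ≈ 179.31°
|L| = 2000 · 2173.8 / 3.9839e+06 ≈ 1.0913
Gain = 20 log₁₀(1.0913) ≈ 0.76 dB
∠L = 66.67° − 179.31° = -112.64°

0.8 dB, -112.6°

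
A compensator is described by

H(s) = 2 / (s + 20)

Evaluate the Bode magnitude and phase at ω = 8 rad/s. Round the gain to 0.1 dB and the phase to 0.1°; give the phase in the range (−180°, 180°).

Substitute s = j8:
Numerator: 2 = 2 + j0
Denominator: (j8) + 20 = 20 + j8
|N| = √(2² + 0²) ≈ 2, ∠N ≈ 0.00°
|D| = √(20² + 8²) ≈ 21.541, ∠D ≈ 21.80°
|H| = 2 / 21.541 ≈ 0.092846
Gain = 20 log₁₀(0.092846) ≈ -20.64 dB
∠H = 0.00° − 21.80° = -21.80°

-20.6 dB, -21.8°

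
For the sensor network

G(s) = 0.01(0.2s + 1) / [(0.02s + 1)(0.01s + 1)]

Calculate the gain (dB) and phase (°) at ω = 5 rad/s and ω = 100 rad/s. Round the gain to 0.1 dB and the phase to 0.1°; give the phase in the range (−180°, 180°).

At ω = 5 rad/s:
zero (1 + j5·0.2) = 1 + j1 → |·| ≈ 1.4142, ∠ ≈ 45.00°
pole (1 + j5·0.02) = 1 + j0.1 → |·| ≈ 1.005, ∠ ≈ 5.71°
pole (1 + j5·0.01) = 1 + j0.05 → |·| ≈ 1.0012, ∠ ≈ 2.86°
|G| = 0.01 · 1.4142 / (1.005 · 1.0012) ≈ 0.014055
Gain = 20 log₁₀(0.014055) ≈ -37.04 dB
∠G = (45.00°) − (5.71° + 2.86°) = 36.43°

At ω = 100 rad/s:
zero (1 + j100·0.2) = 1 + j20 → |·| ≈ 20.025, ∠ ≈ 87.14°
pole (1 + j100·0.02) = 1 + j2 → |·| ≈ 2.2361, ∠ ≈ 63.43°
pole (1 + j100·0.01) = 1 + j1 → |·| ≈ 1.4142, ∠ ≈ 45.00°
|G| = 0.01 · 20.025 / (2.2361 · 1.4142) ≈ 0.063324
Gain = 20 log₁₀(0.063324) ≈ -23.97 dB
∠G = (87.14°) − (63.43° + 45.00°) = -21.29°

ω = 5: -37.0 dB, 36.4°; ω = 100: -24.0 dB, -21.3°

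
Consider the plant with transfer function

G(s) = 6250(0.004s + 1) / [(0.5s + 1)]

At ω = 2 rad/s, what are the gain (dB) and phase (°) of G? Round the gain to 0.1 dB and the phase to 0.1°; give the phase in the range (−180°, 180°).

72.9 dB, -44.5°

At ω = 2 rad/s:
zero (1 + j2·0.004) = 1 + j0.008 → |·| ≈ 1, ∠ ≈ 0.46°
pole (1 + j2·0.5) = 1 + j1 → |·| ≈ 1.4142, ∠ ≈ 45.00°
|G| = 6250 · 1 / (1.4142) ≈ 4419.5
Gain = 20 log₁₀(4419.5) ≈ 72.91 dB
∠G = (0.46°) − (45.00°) = -44.54°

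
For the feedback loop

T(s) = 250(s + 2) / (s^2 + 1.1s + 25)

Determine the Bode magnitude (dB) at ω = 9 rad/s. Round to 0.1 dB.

At s = jω = j9:
zero (s+2): 2 + j9 → |·| = √(2²+9²) = √85 ≈ 9.2195, ∠ = arctan(9/2) ≈ 77.47°
quadratic: (j9)² + 1.1·j9 + 25 = -56 + j9.9 → |·| ≈ 56.868, ∠ ≈ 169.97°
|T| = 250 · 9.2195 / 56.868 ≈ 40.53
Gain = 20 log₁₀(40.53) ≈ 32.16 dB

32.2 dB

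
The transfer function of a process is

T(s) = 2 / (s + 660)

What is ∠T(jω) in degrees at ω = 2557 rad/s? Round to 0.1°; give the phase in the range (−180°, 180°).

-75.5°

At s = jω = j2557:
pole (s+660): 660 + j2557 → |·| = √(660²+2557²) = √6973849 ≈ 2640.8, ∠ = arctan(2557/660) ≈ 75.53°
∠T = 0.00° − 75.53° = -75.53°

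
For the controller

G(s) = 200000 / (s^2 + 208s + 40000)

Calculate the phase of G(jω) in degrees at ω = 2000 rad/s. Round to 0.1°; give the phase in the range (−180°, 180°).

-174.0°

At s = jω = j2000:
quadratic: (j2000)² + 208·j2000 + 40000 = -3960000 + j416000 → |·| ≈ 3.9818e+06, ∠ ≈ 174.00°
∠G = 0.00° − 174.00° = -174.00°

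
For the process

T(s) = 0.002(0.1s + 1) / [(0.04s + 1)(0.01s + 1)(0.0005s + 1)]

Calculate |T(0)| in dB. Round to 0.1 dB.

T(0) = 0.002 · 1 / 1 = 0.002
20 log₁₀(0.002) ≈ -53.98 dB

-54.0 dB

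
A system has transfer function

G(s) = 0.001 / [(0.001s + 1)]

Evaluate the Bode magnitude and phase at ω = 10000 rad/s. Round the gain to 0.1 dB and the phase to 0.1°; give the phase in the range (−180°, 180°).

At ω = 10000 rad/s:
pole (1 + j10000·0.001) = 1 + j10 → |·| ≈ 10.05, ∠ ≈ 84.29°
|G| = 0.001 · 1 / (10.05) ≈ 9.9502e-05
Gain = 20 log₁₀(9.9502e-05) ≈ -80.04 dB
∠G = (0°) − (84.29°) = -84.29°

-80.0 dB, -84.3°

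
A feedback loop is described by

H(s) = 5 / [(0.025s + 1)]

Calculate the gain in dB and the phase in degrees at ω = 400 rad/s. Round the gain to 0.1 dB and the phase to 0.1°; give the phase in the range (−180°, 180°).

At ω = 400 rad/s:
pole (1 + j400·0.025) = 1 + j10 → |·| ≈ 10.05, ∠ ≈ 84.29°
|H| = 5 · 1 / (10.05) ≈ 0.49751
Gain = 20 log₁₀(0.49751) ≈ -6.06 dB
∠H = (0°) − (84.29°) = -84.29°

-6.1 dB, -84.3°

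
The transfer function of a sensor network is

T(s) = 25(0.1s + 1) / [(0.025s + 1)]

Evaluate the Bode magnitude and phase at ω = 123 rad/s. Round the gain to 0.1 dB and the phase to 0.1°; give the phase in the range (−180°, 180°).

At ω = 123 rad/s:
zero (1 + j123·0.1) = 1 + j12.3 → |·| ≈ 12.341, ∠ ≈ 85.35°
pole (1 + j123·0.025) = 1 + j3.075 → |·| ≈ 3.2335, ∠ ≈ 71.99°
|T| = 25 · 12.341 / (3.2335) ≈ 95.415
Gain = 20 log₁₀(95.415) ≈ 39.59 dB
∠T = (85.35°) − (71.99°) = 13.36°

39.6 dB, 13.4°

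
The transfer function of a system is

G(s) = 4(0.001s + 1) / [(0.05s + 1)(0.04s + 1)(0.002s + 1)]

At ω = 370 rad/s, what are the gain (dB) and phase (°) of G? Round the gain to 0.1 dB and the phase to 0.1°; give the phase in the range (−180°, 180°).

At ω = 370 rad/s:
zero (1 + j370·0.001) = 1 + j0.37 → |·| ≈ 1.0663, ∠ ≈ 20.30°
pole (1 + j370·0.05) = 1 + j18.5 → |·| ≈ 18.527, ∠ ≈ 86.91°
pole (1 + j370·0.04) = 1 + j14.8 → |·| ≈ 14.834, ∠ ≈ 86.13°
pole (1 + j370·0.002) = 1 + j0.74 → |·| ≈ 1.244, ∠ ≈ 36.50°
|G| = 4 · 1.0663 / (18.527 · 14.834 · 1.244) ≈ 0.012475
Gain = 20 log₁₀(0.012475) ≈ -38.08 dB
∠G = (20.30°) − (86.91° + 86.13° + 36.50°) = -189.24° ≡ 170.76° (principal value)

-38.1 dB, 170.8°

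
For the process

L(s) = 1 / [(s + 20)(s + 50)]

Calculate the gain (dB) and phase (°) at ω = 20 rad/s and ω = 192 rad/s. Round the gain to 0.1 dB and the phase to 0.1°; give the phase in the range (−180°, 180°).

ω = 20: -63.7 dB, -66.8°; ω = 192: -91.7 dB, -159.5°

At s = jω = j20:
pole (s+20): 20 + j20 → |·| = √(20²+20²) = √800 ≈ 28.284, ∠ = arctan(20/20) ≈ 45.00°
pole (s+50): 50 + j20 → |·| = √(50²+20²) = √2900 ≈ 53.852, ∠ = arctan(20/50) ≈ 21.80°
|L| = 1 / 1523.1 ≈ 0.00065656
Gain = 20 log₁₀(0.00065656) ≈ -63.65 dB
∠L = 0.00° − 66.80° = -66.80°

At s = jω = j192:
pole (s+20): 20 + j192 → |·| = √(20²+192²) = √37264 ≈ 193.04, ∠ = arctan(192/20) ≈ 84.05°
pole (s+50): 50 + j192 → |·| = √(50²+192²) = √39364 ≈ 198.4, ∠ = arctan(192/50) ≈ 75.40°
|L| = 1 / 38299 ≈ 2.611e-05
Gain = 20 log₁₀(2.611e-05) ≈ -91.66 dB
∠L = 0.00° − 159.45° = -159.45°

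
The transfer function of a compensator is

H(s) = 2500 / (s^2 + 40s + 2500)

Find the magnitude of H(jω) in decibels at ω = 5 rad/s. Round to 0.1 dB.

At s = jω = j5:
quadratic: (j5)² + 40·j5 + 2500 = 2475 + j200 → |·| ≈ 2483.1, ∠ ≈ 4.62°
|H| = 2500 / 2483.1 ≈ 1.0068
Gain = 20 log₁₀(1.0068) ≈ 0.06 dB

0.1 dB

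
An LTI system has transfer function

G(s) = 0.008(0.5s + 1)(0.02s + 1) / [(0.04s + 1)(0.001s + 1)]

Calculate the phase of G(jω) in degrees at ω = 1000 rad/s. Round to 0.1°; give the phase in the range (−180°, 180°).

At ω = 1000 rad/s:
zero (1 + j1000·0.5) = 1 + j500 → |·| ≈ 500, ∠ ≈ 89.89°
zero (1 + j1000·0.02) = 1 + j20 → |·| ≈ 20.025, ∠ ≈ 87.14°
pole (1 + j1000·0.04) = 1 + j40 → |·| ≈ 40.012, ∠ ≈ 88.57°
pole (1 + j1000·0.001) = 1 + j1 → |·| ≈ 1.4142, ∠ ≈ 45.00°
∠G = (89.89° + 87.14°) − (88.57° + 45.00°) = 43.46°

43.5°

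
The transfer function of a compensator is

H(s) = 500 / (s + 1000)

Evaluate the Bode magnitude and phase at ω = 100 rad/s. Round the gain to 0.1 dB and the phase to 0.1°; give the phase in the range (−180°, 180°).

-6.1 dB, -5.7°

At s = jω = j100:
pole (s+1000): 1000 + j100 → |·| = √(1000²+100²) = √1010000 ≈ 1005, ∠ = arctan(100/1000) ≈ 5.71°
|H| = 500 / 1005 ≈ 0.49751
Gain = 20 log₁₀(0.49751) ≈ -6.06 dB
∠H = 0.00° − 5.71° = -5.71°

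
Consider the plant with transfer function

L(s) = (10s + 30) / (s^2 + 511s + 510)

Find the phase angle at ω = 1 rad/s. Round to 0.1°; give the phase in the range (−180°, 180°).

Substitute s = j1:
Numerator: 10(j1) + 30 = 30 + j10
Denominator: (j1)^2 + 511(j1) + 510 = 509 + j511
|N| = √(30² + 10²) ≈ 31.623, ∠N ≈ 18.43°
|D| = √(509² + 511²) ≈ 721.25, ∠D ≈ 45.11°
∠L = 18.43° − 45.11° = -26.68°

-26.7°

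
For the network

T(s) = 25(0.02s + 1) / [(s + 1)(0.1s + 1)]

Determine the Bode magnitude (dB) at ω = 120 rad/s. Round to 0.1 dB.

At ω = 120 rad/s:
zero (1 + j120·0.02) = 1 + j2.4 → |·| ≈ 2.6, ∠ ≈ 67.38°
pole (1 + j120·1) = 1 + j120 → |·| ≈ 120, ∠ ≈ 89.52°
pole (1 + j120·0.1) = 1 + j12 → |·| ≈ 12.042, ∠ ≈ 85.24°
|T| = 25 · 2.6 / (120 · 12.042) ≈ 0.044981
Gain = 20 log₁₀(0.044981) ≈ -26.94 dB

-26.9 dB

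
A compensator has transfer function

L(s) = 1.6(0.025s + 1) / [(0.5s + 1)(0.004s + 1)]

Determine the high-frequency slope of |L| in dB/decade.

-20 dB/decade

Each pole contributes −20 dB/decade at high frequency; each zero contributes +20 dB/decade.
Net: 1 zero(s) − 2 pole(s) → -20 dB/decade.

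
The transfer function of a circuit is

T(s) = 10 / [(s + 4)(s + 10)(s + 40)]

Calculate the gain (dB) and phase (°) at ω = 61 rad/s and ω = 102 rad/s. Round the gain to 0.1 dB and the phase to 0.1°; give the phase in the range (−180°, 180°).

At s = jω = j61:
pole (s+4): 4 + j61 → |·| = √(4²+61²) = √3737 ≈ 61.131, ∠ = arctan(61/4) ≈ 86.25°
pole (s+10): 10 + j61 → |·| = √(10²+61²) = √3821 ≈ 61.814, ∠ = arctan(61/10) ≈ 80.69°
pole (s+40): 40 + j61 → |·| = √(40²+61²) = √5321 ≈ 72.945, ∠ = arctan(61/40) ≈ 56.75°
|T| = 10 / 2.7564e+05 ≈ 3.6279e-05
Gain = 20 log₁₀(3.6279e-05) ≈ -88.81 dB
∠T = 0.00° − 223.69° = -223.69° ≡ 136.31° (principal value)

At s = jω = j102:
pole (s+4): 4 + j102 → |·| = √(4²+102²) = √10420 ≈ 102.08, ∠ = arctan(102/4) ≈ 87.75°
pole (s+10): 10 + j102 → |·| = √(10²+102²) = √10504 ≈ 102.49, ∠ = arctan(102/10) ≈ 84.40°
pole (s+40): 40 + j102 → |·| = √(40²+102²) = √12004 ≈ 109.56, ∠ = arctan(102/40) ≈ 68.59°
|T| = 10 / 1.1462e+06 ≈ 8.7245e-06
Gain = 20 log₁₀(8.7245e-06) ≈ -101.19 dB
∠T = 0.00° − 240.74° = -240.74° ≡ 119.26° (principal value)

ω = 61: -88.8 dB, 136.3°; ω = 102: -101.2 dB, 119.3°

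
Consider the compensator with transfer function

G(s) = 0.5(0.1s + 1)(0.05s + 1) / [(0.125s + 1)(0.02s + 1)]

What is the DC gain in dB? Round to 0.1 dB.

-6.0 dB

G(0) = 0.5 · 1 / 1 = 0.5
20 log₁₀(0.5) ≈ -6.02 dB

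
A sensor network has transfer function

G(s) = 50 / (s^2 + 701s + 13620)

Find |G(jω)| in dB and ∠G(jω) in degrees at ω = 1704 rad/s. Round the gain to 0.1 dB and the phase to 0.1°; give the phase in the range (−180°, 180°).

Substitute s = j1704:
Numerator: 50 = 50 + j0
Denominator: (j1704)^2 + 701(j1704) + 13620 = -2889996 + j1194504
|N| = √(50² + 0²) ≈ 50, ∠N ≈ 0.00°
|D| = √(2889996² + 1194504²) ≈ 3.1271e+06, ∠D ≈ 157.54°
|G| = 50 / 3.1271e+06 ≈ 1.5989e-05
Gain = 20 log₁₀(1.5989e-05) ≈ -95.92 dB
∠G = 0.00° − 157.54° = -157.54°

-95.9 dB, -157.5°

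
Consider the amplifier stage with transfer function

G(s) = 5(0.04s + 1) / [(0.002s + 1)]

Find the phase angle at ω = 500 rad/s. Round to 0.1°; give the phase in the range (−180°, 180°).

42.1°

At ω = 500 rad/s:
zero (1 + j500·0.04) = 1 + j20 → |·| ≈ 20.025, ∠ ≈ 87.14°
pole (1 + j500·0.002) = 1 + j1 → |·| ≈ 1.4142, ∠ ≈ 45.00°
∠G = (87.14°) − (45.00°) = 42.14°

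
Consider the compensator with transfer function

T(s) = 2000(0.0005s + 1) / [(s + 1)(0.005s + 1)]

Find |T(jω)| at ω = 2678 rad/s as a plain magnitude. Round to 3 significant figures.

At ω = 2678 rad/s:
zero (1 + j2678·0.0005) = 1 + j1.339 → |·| ≈ 1.6712, ∠ ≈ 53.25°
pole (1 + j2678·1) = 1 + j2678 → |·| ≈ 2678, ∠ ≈ 89.98°
pole (1 + j2678·0.005) = 1 + j13.39 → |·| ≈ 13.427, ∠ ≈ 85.73°
|T| = 2000 · 1.6712 / (2678 · 13.427) ≈ 0.092954

0.0930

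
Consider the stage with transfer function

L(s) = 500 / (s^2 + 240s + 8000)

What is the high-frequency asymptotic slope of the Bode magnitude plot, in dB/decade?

Each pole contributes −20 dB/decade at high frequency; each zero contributes +20 dB/decade.
Net: 0 zero(s) − 2 pole(s) → -40 dB/decade.

-40 dB/decade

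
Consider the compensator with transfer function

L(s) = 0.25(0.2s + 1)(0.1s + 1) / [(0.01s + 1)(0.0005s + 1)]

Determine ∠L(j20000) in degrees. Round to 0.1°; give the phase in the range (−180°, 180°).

At ω = 20000 rad/s:
zero (1 + j20000·0.2) = 1 + j4000 → |·| ≈ 4000, ∠ ≈ 89.99°
zero (1 + j20000·0.1) = 1 + j2000 → |·| ≈ 2000, ∠ ≈ 89.97°
pole (1 + j20000·0.01) = 1 + j200 → |·| ≈ 200, ∠ ≈ 89.71°
pole (1 + j20000·0.0005) = 1 + j10 → |·| ≈ 10.05, ∠ ≈ 84.29°
∠L = (89.99° + 89.97°) − (89.71° + 84.29°) = 5.96°

6.0°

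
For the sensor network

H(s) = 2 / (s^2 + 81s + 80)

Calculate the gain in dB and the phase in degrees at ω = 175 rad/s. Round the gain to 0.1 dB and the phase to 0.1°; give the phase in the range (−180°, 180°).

-84.5 dB, -155.1°

Substitute s = j175:
Numerator: 2 = 2 + j0
Denominator: (j175)^2 + 81(j175) + 80 = -30545 + j14175
|N| = √(2² + 0²) ≈ 2, ∠N ≈ 0.00°
|D| = √(30545² + 14175²) ≈ 33674, ∠D ≈ 155.11°
|H| = 2 / 33674 ≈ 5.9393e-05
Gain = 20 log₁₀(5.9393e-05) ≈ -84.53 dB
∠H = 0.00° − 155.11° = -155.11°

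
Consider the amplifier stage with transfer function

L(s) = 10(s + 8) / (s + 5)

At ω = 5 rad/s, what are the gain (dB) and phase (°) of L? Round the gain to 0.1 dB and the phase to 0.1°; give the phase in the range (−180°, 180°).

At s = jω = j5:
zero (s+8): 8 + j5 → |·| = √(8²+5²) = √89 ≈ 9.434, ∠ = arctan(5/8) ≈ 32.01°
pole (s+5): 5 + j5 → |·| = √(5²+5²) = √50 ≈ 7.0711, ∠ = arctan(5/5) ≈ 45.00°
|L| = 10 · 9.434 / 7.0711 ≈ 13.342
Gain = 20 log₁₀(13.342) ≈ 22.50 dB
∠L = 32.01° − 45.00° = -12.99°

22.5 dB, -13.0°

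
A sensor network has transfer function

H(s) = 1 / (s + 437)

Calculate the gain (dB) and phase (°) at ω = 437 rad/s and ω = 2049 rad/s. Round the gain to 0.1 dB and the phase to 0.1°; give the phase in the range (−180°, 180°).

At s = jω = j437:
pole (s+437): 437 + j437 → |·| = √(437²+437²) = √381938 ≈ 618.01, ∠ = arctan(437/437) ≈ 45.00°
|H| = 1 / 618.01 ≈ 0.0016181
Gain = 20 log₁₀(0.0016181) ≈ -55.82 dB
∠H = 0.00° − 45.00° = -45.00°

At s = jω = j2049:
pole (s+437): 437 + j2049 → |·| = √(437²+2049²) = √4389370 ≈ 2095.1, ∠ = arctan(2049/437) ≈ 77.96°
|H| = 1 / 2095.1 ≈ 0.0004773
Gain = 20 log₁₀(0.0004773) ≈ -66.42 dB
∠H = 0.00° − 77.96° = -77.96°

ω = 437: -55.8 dB, -45.0°; ω = 2049: -66.4 dB, -78.0°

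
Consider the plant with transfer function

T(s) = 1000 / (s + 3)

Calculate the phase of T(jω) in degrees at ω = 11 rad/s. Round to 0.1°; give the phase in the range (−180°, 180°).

-74.7°

Substitute s = j11:
Numerator: 1000 = 1000 + j0
Denominator: (j11) + 3 = 3 + j11
|N| = √(1000² + 0²) ≈ 1000, ∠N ≈ 0.00°
|D| = √(3² + 11²) ≈ 11.402, ∠D ≈ 74.74°
∠T = 0.00° − 74.74° = -74.74°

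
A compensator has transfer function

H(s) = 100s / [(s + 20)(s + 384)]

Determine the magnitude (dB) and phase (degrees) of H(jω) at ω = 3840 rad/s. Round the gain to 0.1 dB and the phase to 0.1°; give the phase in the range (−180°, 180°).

-31.7 dB, -84.0°

At s = jω = j3840:
zero at origin: s = j3840 → |·| = 3840, ∠ = 90.00°
pole (s+20): 20 + j3840 → |·| = √(20²+3840²) = √14746000 ≈ 3840.1, ∠ = arctan(3840/20) ≈ 89.70°
pole (s+384): 384 + j3840 → |·| = √(384²+3840²) = √14893056 ≈ 3859.2, ∠ = arctan(3840/384) ≈ 84.29°
|H| = 100 · 3840 / 1.482e+07 ≈ 0.025911
Gain = 20 log₁₀(0.025911) ≈ -31.73 dB
∠H = 90.00° − 173.99° = -83.99°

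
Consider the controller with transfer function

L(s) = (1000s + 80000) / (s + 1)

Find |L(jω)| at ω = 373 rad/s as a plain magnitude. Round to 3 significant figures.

Substitute s = j373:
Numerator: 1000(j373) + 80000 = 80000 + j373000
Denominator: (j373) + 1 = 1 + j373
|N| = √(80000² + 373000²) ≈ 3.8148e+05, ∠N ≈ 77.89°
|D| = √(1² + 373²) ≈ 373, ∠D ≈ 89.85°
|L| = 3.8148e+05 / 373 ≈ 1022.7

1.02e+03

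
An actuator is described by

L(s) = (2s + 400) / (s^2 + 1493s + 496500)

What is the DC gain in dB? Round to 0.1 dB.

L(0) = 400 / 496500 ≈ 0.00080564
20 log₁₀(0.00080564) ≈ -61.88 dB

-61.9 dB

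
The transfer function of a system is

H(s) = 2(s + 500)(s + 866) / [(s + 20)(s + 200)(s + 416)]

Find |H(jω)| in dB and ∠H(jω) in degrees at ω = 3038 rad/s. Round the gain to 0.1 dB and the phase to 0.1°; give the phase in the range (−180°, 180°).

-63.3 dB, -103.3°

At s = jω = j3038:
zero (s+500): 500 + j3038 → |·| = √(500²+3038²) = √9479444 ≈ 3078.9, ∠ = arctan(3038/500) ≈ 80.65°
zero (s+866): 866 + j3038 → |·| = √(866²+3038²) = √9979400 ≈ 3159, ∠ = arctan(3038/866) ≈ 74.09°
pole (s+20): 20 + j3038 → |·| = √(20²+3038²) = √9229844 ≈ 3038.1, ∠ = arctan(3038/20) ≈ 89.62°
pole (s+200): 200 + j3038 → |·| = √(200²+3038²) = √9269444 ≈ 3044.6, ∠ = arctan(3038/200) ≈ 86.23°
pole (s+416): 416 + j3038 → |·| = √(416²+3038²) = √9402500 ≈ 3066.3, ∠ = arctan(3038/416) ≈ 82.20°
|H| = 2 · 9.7262e+06 / 2.8363e+10 ≈ 0.00068584
Gain = 20 log₁₀(0.00068584) ≈ -63.28 dB
∠H = 154.74° − 258.05° = -103.31°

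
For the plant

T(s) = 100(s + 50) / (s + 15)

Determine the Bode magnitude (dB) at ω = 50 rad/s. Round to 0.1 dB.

42.6 dB

At s = jω = j50:
zero (s+50): 50 + j50 → |·| = √(50²+50²) = √5000 ≈ 70.711, ∠ = arctan(50/50) ≈ 45.00°
pole (s+15): 15 + j50 → |·| = √(15²+50²) = √2725 ≈ 52.202, ∠ = arctan(50/15) ≈ 73.30°
|T| = 100 · 70.711 / 52.202 ≈ 135.46
Gain = 20 log₁₀(135.46) ≈ 42.64 dB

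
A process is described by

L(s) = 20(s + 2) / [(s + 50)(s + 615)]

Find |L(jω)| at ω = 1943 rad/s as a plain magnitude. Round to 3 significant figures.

At s = jω = j1943:
zero (s+2): 2 + j1943 → |·| = √(2²+1943²) = √3775253 ≈ 1943, ∠ = arctan(1943/2) ≈ 89.94°
pole (s+50): 50 + j1943 → |·| = √(50²+1943²) = √3777749 ≈ 1943.6, ∠ = arctan(1943/50) ≈ 88.53°
pole (s+615): 615 + j1943 → |·| = √(615²+1943²) = √4153474 ≈ 2038, ∠ = arctan(1943/615) ≈ 72.44°
|L| = 20 · 1943 / 3.9611e+06 ≈ 0.0098104

0.00981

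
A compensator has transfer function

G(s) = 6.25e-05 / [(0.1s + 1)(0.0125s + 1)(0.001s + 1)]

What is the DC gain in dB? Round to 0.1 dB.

G(0) = 6.25e-05 · 1 / 1 = 6.25e-05
20 log₁₀(6.25e-05) ≈ -84.08 dB

-84.1 dB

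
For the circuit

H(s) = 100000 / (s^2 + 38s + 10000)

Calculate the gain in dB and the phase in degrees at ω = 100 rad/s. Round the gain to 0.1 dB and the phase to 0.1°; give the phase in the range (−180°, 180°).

At s = jω = j100:
quadratic: (j100)² + 38·j100 + 10000 = 0 + j3800 → |·| ≈ 3800, ∠ ≈ 90.00°
|H| = 100000 / 3800 ≈ 26.316
Gain = 20 log₁₀(26.316) ≈ 28.40 dB
∠H = 0.00° − 90.00° = -90.00°

28.4 dB, -90.0°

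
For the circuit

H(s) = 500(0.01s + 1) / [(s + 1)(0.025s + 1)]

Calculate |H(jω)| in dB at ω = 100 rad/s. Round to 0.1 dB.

At ω = 100 rad/s:
zero (1 + j100·0.01) = 1 + j1 → |·| ≈ 1.4142, ∠ ≈ 45.00°
pole (1 + j100·1) = 1 + j100 → |·| ≈ 100, ∠ ≈ 89.43°
pole (1 + j100·0.025) = 1 + j2.5 → |·| ≈ 2.6926, ∠ ≈ 68.20°
|H| = 500 · 1.4142 / (100 · 2.6926) ≈ 2.6261
Gain = 20 log₁₀(2.6261) ≈ 8.39 dB

8.4 dB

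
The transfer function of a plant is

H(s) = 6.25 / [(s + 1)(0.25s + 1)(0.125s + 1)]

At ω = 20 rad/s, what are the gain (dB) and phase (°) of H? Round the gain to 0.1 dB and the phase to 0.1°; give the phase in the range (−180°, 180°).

At ω = 20 rad/s:
pole (1 + j20·1) = 1 + j20 → |·| ≈ 20.025, ∠ ≈ 87.14°
pole (1 + j20·0.25) = 1 + j5 → |·| ≈ 5.099, ∠ ≈ 78.69°
pole (1 + j20·0.125) = 1 + j2.5 → |·| ≈ 2.6926, ∠ ≈ 68.20°
|H| = 6.25 · 1 / (20.025 · 5.099 · 2.6926) ≈ 0.022733
Gain = 20 log₁₀(0.022733) ≈ -32.87 dB
∠H = (0°) − (87.14° + 78.69° + 68.20°) = -234.03° ≡ 125.97° (principal value)

-32.9 dB, 126.0°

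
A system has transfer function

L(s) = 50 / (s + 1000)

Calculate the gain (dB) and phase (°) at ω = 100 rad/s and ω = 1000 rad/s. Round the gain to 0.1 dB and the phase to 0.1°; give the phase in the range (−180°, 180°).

At s = jω = j100:
pole (s+1000): 1000 + j100 → |·| = √(1000²+100²) = √1010000 ≈ 1005, ∠ = arctan(100/1000) ≈ 5.71°
|L| = 50 / 1005 ≈ 0.049751
Gain = 20 log₁₀(0.049751) ≈ -26.06 dB
∠L = 0.00° − 5.71° = -5.71°

At s = jω = j1000:
pole (s+1000): 1000 + j1000 → |·| = √(1000²+1000²) = √2000000 ≈ 1414.2, ∠ = arctan(1000/1000) ≈ 45.00°
|L| = 50 / 1414.2 ≈ 0.035356
Gain = 20 log₁₀(0.035356) ≈ -29.03 dB
∠L = 0.00° − 45.00° = -45.00°

ω = 100: -26.1 dB, -5.7°; ω = 1000: -29.0 dB, -45.0°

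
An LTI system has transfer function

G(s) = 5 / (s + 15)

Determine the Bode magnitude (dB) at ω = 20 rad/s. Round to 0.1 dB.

-14.0 dB

Substitute s = j20:
Numerator: 5 = 5 + j0
Denominator: (j20) + 15 = 15 + j20
|N| = √(5² + 0²) ≈ 5, ∠N ≈ 0.00°
|D| = √(15² + 20²) ≈ 25, ∠D ≈ 53.13°
|G| = 5 / 25 ≈ 0.2
Gain = 20 log₁₀(0.2) ≈ -13.98 dB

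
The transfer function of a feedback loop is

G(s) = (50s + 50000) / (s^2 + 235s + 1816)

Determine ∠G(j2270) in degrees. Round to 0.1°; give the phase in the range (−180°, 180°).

Substitute s = j2270:
Numerator: 50(j2270) + 50000 = 50000 + j113500
Denominator: (j2270)^2 + 235(j2270) + 1816 = -5151084 + j533450
|N| = √(50000² + 113500²) ≈ 1.2403e+05, ∠N ≈ 66.23°
|D| = √(5151084² + 533450²) ≈ 5.1786e+06, ∠D ≈ 174.09°
∠G = 66.23° − 174.09° = -107.86°

-107.9°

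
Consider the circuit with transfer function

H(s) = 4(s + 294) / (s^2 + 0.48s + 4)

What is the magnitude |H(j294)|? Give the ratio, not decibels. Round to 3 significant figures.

At s = jω = j294:
zero (s+294): 294 + j294 → |·| = √(294²+294²) = √172872 ≈ 415.78, ∠ = arctan(294/294) ≈ 45.00°
quadratic: (j294)² + 0.48·j294 + 4 = -86432 + j141.12 → |·| ≈ 86432, ∠ ≈ 179.91°
|H| = 4 · 415.78 / 86432 ≈ 0.019242

0.0192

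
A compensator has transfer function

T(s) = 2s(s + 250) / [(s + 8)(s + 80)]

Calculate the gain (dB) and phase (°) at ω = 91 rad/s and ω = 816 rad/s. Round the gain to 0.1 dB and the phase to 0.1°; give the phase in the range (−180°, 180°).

ω = 91: 12.8 dB, -23.7°; ω = 816: 6.4 dB, -10.9°

At s = jω = j91:
zero (s+250): 250 + j91 → |·| = √(250²+91²) = √70781 ≈ 266.05, ∠ = arctan(91/250) ≈ 20.00°
zero at origin: s = j91 → |·| = 91, ∠ = 90.00°
pole (s+8): 8 + j91 → |·| = √(8²+91²) = √8345 ≈ 91.351, ∠ = arctan(91/8) ≈ 84.98°
pole (s+80): 80 + j91 → |·| = √(80²+91²) = √14681 ≈ 121.17, ∠ = arctan(91/80) ≈ 48.68°
|T| = 2 · 24211 / 11069 ≈ 4.3746
Gain = 20 log₁₀(4.3746) ≈ 12.82 dB
∠T = 110.00° − 133.66° = -23.66°

At s = jω = j816:
zero (s+250): 250 + j816 → |·| = √(250²+816²) = √728356 ≈ 853.44, ∠ = arctan(816/250) ≈ 72.97°
zero at origin: s = j816 → |·| = 816, ∠ = 90.00°
pole (s+8): 8 + j816 → |·| = √(8²+816²) = √665920 ≈ 816.04, ∠ = arctan(816/8) ≈ 89.44°
pole (s+80): 80 + j816 → |·| = √(80²+816²) = √672256 ≈ 819.91, ∠ = arctan(816/80) ≈ 84.40°
|T| = 2 · 6.9641e+05 / 6.6908e+05 ≈ 2.0817
Gain = 20 log₁₀(2.0817) ≈ 6.37 dB
∠T = 162.97° − 173.84° = -10.87°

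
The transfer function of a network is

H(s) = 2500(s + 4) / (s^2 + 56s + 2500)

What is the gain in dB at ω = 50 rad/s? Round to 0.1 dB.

33.0 dB

At s = jω = j50:
zero (s+4): 4 + j50 → |·| = √(4²+50²) = √2516 ≈ 50.16, ∠ = arctan(50/4) ≈ 85.43°
quadratic: (j50)² + 56·j50 + 2500 = 0 + j2800 → |·| ≈ 2800, ∠ ≈ 90.00°
|H| = 2500 · 50.16 / 2800 ≈ 44.786
Gain = 20 log₁₀(44.786) ≈ 33.02 dB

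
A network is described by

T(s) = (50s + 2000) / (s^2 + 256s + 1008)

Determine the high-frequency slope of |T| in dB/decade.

-20 dB/decade

Each pole contributes −20 dB/decade at high frequency; each zero contributes +20 dB/decade.
Net: 1 zero(s) − 2 pole(s) → -20 dB/decade.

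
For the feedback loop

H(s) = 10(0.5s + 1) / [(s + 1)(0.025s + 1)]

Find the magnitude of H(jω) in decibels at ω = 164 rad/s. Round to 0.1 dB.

1.5 dB

At ω = 164 rad/s:
zero (1 + j164·0.5) = 1 + j82 → |·| ≈ 82.006, ∠ ≈ 89.30°
pole (1 + j164·1) = 1 + j164 → |·| ≈ 164, ∠ ≈ 89.65°
pole (1 + j164·0.025) = 1 + j4.1 → |·| ≈ 4.2202, ∠ ≈ 76.29°
|H| = 10 · 82.006 / (164 · 4.2202) ≈ 1.1849
Gain = 20 log₁₀(1.1849) ≈ 1.47 dB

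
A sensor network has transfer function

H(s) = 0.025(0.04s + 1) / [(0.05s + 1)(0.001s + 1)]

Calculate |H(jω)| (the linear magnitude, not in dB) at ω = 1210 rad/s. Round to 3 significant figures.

0.0127

At ω = 1210 rad/s:
zero (1 + j1210·0.04) = 1 + j48.4 → |·| ≈ 48.41, ∠ ≈ 88.82°
pole (1 + j1210·0.05) = 1 + j60.5 → |·| ≈ 60.508, ∠ ≈ 89.05°
pole (1 + j1210·0.001) = 1 + j1.21 → |·| ≈ 1.5697, ∠ ≈ 50.43°
|H| = 0.025 · 48.41 / (60.508 · 1.5697) ≈ 0.012742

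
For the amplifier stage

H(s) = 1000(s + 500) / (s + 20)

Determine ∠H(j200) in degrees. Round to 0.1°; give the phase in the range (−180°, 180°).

At s = jω = j200:
zero (s+500): 500 + j200 → |·| = √(500²+200²) = √290000 ≈ 538.52, ∠ = arctan(200/500) ≈ 21.80°
pole (s+20): 20 + j200 → |·| = √(20²+200²) = √40400 ≈ 201, ∠ = arctan(200/20) ≈ 84.29°
∠H = 21.80° − 84.29° = -62.49°

-62.5°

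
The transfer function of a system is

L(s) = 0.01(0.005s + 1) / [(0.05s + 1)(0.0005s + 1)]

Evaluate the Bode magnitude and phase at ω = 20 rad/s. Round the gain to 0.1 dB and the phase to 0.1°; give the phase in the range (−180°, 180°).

At ω = 20 rad/s:
zero (1 + j20·0.005) = 1 + j0.1 → |·| ≈ 1.005, ∠ ≈ 5.71°
pole (1 + j20·0.05) = 1 + j1 → |·| ≈ 1.4142, ∠ ≈ 45.00°
pole (1 + j20·0.0005) = 1 + j0.01 → |·| ≈ 1, ∠ ≈ 0.57°
|L| = 0.01 · 1.005 / (1.4142 · 1) ≈ 0.0071065
Gain = 20 log₁₀(0.0071065) ≈ -42.97 dB
∠L = (5.71°) − (45.00° + 0.57°) = -39.86°

-43.0 dB, -39.9°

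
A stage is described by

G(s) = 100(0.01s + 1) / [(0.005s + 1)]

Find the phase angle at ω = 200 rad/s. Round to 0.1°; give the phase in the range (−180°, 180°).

18.4°

At ω = 200 rad/s:
zero (1 + j200·0.01) = 1 + j2 → |·| ≈ 2.2361, ∠ ≈ 63.43°
pole (1 + j200·0.005) = 1 + j1 → |·| ≈ 1.4142, ∠ ≈ 45.00°
∠G = (63.43°) − (45.00°) = 18.43°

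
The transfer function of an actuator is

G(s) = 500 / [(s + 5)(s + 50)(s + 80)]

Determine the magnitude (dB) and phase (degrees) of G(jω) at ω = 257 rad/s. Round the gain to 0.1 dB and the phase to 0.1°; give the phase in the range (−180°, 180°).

-91.2 dB, 119.4°

At s = jω = j257:
pole (s+5): 5 + j257 → |·| = √(5²+257²) = √66074 ≈ 257.05, ∠ = arctan(257/5) ≈ 88.89°
pole (s+50): 50 + j257 → |·| = √(50²+257²) = √68549 ≈ 261.82, ∠ = arctan(257/50) ≈ 78.99°
pole (s+80): 80 + j257 → |·| = √(80²+257²) = √72449 ≈ 269.16, ∠ = arctan(257/80) ≈ 72.71°
|G| = 500 / 1.8115e+07 ≈ 2.7601e-05
Gain = 20 log₁₀(2.7601e-05) ≈ -91.18 dB
∠G = 0.00° − 240.59° = -240.59° ≡ 119.41° (principal value)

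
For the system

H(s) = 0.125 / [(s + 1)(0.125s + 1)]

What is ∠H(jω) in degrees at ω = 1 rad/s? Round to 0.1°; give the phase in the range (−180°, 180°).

-52.1°

At ω = 1 rad/s:
pole (1 + j1·1) = 1 + j1 → |·| ≈ 1.4142, ∠ ≈ 45.00°
pole (1 + j1·0.125) = 1 + j0.125 → |·| ≈ 1.0078, ∠ ≈ 7.13°
∠H = (0°) − (45.00° + 7.13°) = -52.13°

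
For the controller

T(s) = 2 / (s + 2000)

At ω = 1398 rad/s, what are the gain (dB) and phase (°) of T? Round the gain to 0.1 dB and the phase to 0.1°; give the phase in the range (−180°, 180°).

At s = jω = j1398:
pole (s+2000): 2000 + j1398 → |·| = √(2000²+1398²) = √5954404 ≈ 2440.2, ∠ = arctan(1398/2000) ≈ 34.95°
|T| = 2 / 2440.2 ≈ 0.0008196
Gain = 20 log₁₀(0.0008196) ≈ -61.73 dB
∠T = 0.00° − 34.95° = -34.95°

-61.7 dB, -35.0°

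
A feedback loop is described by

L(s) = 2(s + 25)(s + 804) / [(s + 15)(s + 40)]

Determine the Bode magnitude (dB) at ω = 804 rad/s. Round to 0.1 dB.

9.0 dB

At s = jω = j804:
zero (s+25): 25 + j804 → |·| = √(25²+804²) = √647041 ≈ 804.39, ∠ = arctan(804/25) ≈ 88.22°
zero (s+804): 804 + j804 → |·| = √(804²+804²) = √1292832 ≈ 1137, ∠ = arctan(804/804) ≈ 45.00°
pole (s+15): 15 + j804 → |·| = √(15²+804²) = √646641 ≈ 804.14, ∠ = arctan(804/15) ≈ 88.93°
pole (s+40): 40 + j804 → |·| = √(40²+804²) = √648016 ≈ 804.99, ∠ = arctan(804/40) ≈ 87.15°
|L| = 2 · 9.1459e+05 / 6.4732e+05 ≈ 2.8258
Gain = 20 log₁₀(2.8258) ≈ 9.02 dB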